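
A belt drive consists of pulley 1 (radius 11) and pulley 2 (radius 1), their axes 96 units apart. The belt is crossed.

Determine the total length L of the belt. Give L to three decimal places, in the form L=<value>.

L=231.201

crossed belt: β = asin((r1+r2)/C) = asin(12/96) = 7.1808°
wrap1 = wrap2 = π + 2β = 194.3615°
tangent length = C·cosβ = 95.2470
L = (r1+r2)·wrap + 2·C·cosβ = 12·3.3922 + 2·95.2470 = 231.2011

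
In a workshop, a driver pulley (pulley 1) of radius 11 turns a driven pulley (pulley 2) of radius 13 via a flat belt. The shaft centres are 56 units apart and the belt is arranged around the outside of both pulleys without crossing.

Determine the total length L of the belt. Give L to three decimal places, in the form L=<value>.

open belt: β = asin((r2−r1)/C) = asin(2/56) = 2.0467°
wrap1 = π − 2β = 175.9066°
wrap2 = π + 2β = 184.0934°
tangent length = C·cosβ = 55.9643
L = r1·wrap1 + r2·wrap2 + 2·C·cosβ = 11·3.0701 + 13·3.2130 + 2·55.9643 = 187.4697

L=187.470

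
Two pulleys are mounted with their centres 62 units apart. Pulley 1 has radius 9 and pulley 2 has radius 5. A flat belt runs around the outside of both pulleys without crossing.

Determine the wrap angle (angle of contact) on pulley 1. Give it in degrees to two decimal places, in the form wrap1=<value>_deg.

wrap1=187.40_deg

open belt: β = asin((r2−r1)/C) = asin(-4/62) = -3.6991°
wrap1 = π − 2β = 187.3981°
wrap2 = π + 2β = 172.6019°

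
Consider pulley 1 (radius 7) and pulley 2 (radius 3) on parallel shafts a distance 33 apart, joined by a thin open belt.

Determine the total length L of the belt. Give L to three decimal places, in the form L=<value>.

open belt: β = asin((r2−r1)/C) = asin(-4/33) = -6.9621°
wrap1 = π − 2β = 193.9241°
wrap2 = π + 2β = 166.0759°
tangent length = C·cosβ = 32.7567
L = r1·wrap1 + r2·wrap2 + 2·C·cosβ = 7·3.3846 + 3·2.8986 + 2·32.7567 = 97.9014

L=97.901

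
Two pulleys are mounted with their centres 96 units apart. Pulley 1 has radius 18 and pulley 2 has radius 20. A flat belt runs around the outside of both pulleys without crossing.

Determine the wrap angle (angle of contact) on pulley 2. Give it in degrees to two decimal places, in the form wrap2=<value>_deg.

open belt: β = asin((r2−r1)/C) = asin(2/96) = 1.1937°
wrap1 = π − 2β = 177.6125°
wrap2 = π + 2β = 182.3875°

wrap2=182.39_deg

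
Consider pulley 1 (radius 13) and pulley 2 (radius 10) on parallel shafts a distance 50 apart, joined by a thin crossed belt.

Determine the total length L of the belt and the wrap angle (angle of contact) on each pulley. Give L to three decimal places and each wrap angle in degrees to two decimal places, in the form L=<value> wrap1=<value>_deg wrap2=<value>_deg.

L=183.036 wrap1=234.77_deg wrap2=234.77_deg

crossed belt: β = asin((r1+r2)/C) = asin(23/50) = 27.3871°
wrap1 = wrap2 = π + 2β = 234.7742°
tangent length = C·cosβ = 44.3959
L = (r1+r2)·wrap + 2·C·cosβ = 23·4.0976 + 2·44.3959 = 183.0363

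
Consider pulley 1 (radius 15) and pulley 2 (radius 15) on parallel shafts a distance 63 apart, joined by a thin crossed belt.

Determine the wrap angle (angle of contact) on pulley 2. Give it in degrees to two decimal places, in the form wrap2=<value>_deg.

wrap2=236.87_deg

crossed belt: β = asin((r1+r2)/C) = asin(30/63) = 28.4369°
wrap1 = wrap2 = π + 2β = 236.8738°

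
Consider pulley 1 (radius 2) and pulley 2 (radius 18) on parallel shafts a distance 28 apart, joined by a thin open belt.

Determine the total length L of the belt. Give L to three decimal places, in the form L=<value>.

open belt: β = asin((r2−r1)/C) = asin(16/28) = 34.8499°
wrap1 = π − 2β = 110.3002°
wrap2 = π + 2β = 249.6998°
tangent length = C·cosβ = 22.9783
L = r1·wrap1 + r2·wrap2 + 2·C·cosβ = 2·1.9251 + 18·4.3581 + 2·22.9783 = 128.2522

L=128.252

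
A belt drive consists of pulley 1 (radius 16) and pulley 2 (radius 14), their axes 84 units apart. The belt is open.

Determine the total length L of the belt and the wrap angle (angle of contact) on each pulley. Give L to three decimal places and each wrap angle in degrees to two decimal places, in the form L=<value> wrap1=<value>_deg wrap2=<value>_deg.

L=262.295 wrap1=182.73_deg wrap2=177.27_deg

open belt: β = asin((r2−r1)/C) = asin(-2/84) = -1.3643°
wrap1 = π − 2β = 182.7286°
wrap2 = π + 2β = 177.2714°
tangent length = C·cosβ = 83.9762
L = r1·wrap1 + r2·wrap2 + 2·C·cosβ = 16·3.1892 + 14·3.0940 + 2·83.9762 = 262.2954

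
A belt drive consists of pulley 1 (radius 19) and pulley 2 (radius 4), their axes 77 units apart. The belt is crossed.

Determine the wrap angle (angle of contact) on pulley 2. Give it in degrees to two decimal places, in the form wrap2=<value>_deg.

crossed belt: β = asin((r1+r2)/C) = asin(23/77) = 17.3796°
wrap1 = wrap2 = π + 2β = 214.7592°

wrap2=214.76_deg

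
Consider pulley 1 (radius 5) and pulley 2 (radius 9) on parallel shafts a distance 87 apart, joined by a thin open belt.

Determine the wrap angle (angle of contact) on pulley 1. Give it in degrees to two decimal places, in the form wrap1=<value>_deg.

open belt: β = asin((r2−r1)/C) = asin(4/87) = 2.6352°
wrap1 = π − 2β = 174.7296°
wrap2 = π + 2β = 185.2704°

wrap1=174.73_deg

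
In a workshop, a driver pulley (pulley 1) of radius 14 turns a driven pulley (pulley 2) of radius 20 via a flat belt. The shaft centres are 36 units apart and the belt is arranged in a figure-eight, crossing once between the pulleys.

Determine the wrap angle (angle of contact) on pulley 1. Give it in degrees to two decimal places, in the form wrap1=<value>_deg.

wrap1=321.62_deg

crossed belt: β = asin((r1+r2)/C) = asin(34/36) = 70.8119°
wrap1 = wrap2 = π + 2β = 321.6237°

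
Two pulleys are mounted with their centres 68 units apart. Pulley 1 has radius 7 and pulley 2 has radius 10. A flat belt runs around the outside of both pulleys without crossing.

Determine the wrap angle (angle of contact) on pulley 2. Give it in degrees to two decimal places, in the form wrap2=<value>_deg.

open belt: β = asin((r2−r1)/C) = asin(3/68) = 2.5286°
wrap1 = π − 2β = 174.9428°
wrap2 = π + 2β = 185.0572°

wrap2=185.06_deg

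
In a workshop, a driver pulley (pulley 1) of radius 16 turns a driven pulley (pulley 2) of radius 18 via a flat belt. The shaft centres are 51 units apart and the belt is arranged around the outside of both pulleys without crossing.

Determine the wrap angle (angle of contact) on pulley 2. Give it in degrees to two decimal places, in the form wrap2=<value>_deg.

wrap2=184.49_deg

open belt: β = asin((r2−r1)/C) = asin(2/51) = 2.2475°
wrap1 = π − 2β = 175.5051°
wrap2 = π + 2β = 184.4949°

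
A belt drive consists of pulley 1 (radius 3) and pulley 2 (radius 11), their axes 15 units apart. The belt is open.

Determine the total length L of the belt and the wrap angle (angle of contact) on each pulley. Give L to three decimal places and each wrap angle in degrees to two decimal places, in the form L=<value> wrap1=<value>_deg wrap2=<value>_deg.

L=78.360 wrap1=115.54_deg wrap2=244.46_deg

open belt: β = asin((r2−r1)/C) = asin(8/15) = 32.2310°
wrap1 = π − 2β = 115.5381°
wrap2 = π + 2β = 244.4619°
tangent length = C·cosβ = 12.6886
L = r1·wrap1 + r2·wrap2 + 2·C·cosβ = 3·2.0165 + 11·4.2667 + 2·12.6886 = 78.3600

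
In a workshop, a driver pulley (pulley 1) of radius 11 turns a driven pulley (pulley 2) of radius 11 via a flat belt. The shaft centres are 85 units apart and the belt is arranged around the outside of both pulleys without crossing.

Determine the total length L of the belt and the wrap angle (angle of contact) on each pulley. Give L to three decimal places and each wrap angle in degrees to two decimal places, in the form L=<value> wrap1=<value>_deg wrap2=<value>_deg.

open belt: β = asin((r2−r1)/C) = asin(0/85) = 0.0000°
wrap1 = π − 2β = 180.0000°
wrap2 = π + 2β = 180.0000°
tangent length = C·cosβ = 85.0000
L = r1·wrap1 + r2·wrap2 + 2·C·cosβ = 11·3.1416 + 11·3.1416 + 2·85.0000 = 239.1150

L=239.115 wrap1=180.00_deg wrap2=180.00_deg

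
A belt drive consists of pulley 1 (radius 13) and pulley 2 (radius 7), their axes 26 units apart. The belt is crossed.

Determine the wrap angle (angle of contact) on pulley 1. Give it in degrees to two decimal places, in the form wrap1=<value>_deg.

wrap1=280.57_deg

crossed belt: β = asin((r1+r2)/C) = asin(20/26) = 50.2849°
wrap1 = wrap2 = π + 2β = 280.5697°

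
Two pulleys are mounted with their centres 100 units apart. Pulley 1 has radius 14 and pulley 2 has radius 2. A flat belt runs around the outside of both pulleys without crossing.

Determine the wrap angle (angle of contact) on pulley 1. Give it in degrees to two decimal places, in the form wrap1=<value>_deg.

open belt: β = asin((r2−r1)/C) = asin(-12/100) = -6.8921°
wrap1 = π − 2β = 193.7842°
wrap2 = π + 2β = 166.2158°

wrap1=193.78_deg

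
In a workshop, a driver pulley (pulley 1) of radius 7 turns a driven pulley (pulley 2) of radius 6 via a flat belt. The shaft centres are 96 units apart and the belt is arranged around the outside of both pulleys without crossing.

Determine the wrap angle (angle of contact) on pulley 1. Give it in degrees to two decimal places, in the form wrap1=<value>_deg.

open belt: β = asin((r2−r1)/C) = asin(-1/96) = -0.5968°
wrap1 = π − 2β = 181.1937°
wrap2 = π + 2β = 178.8063°

wrap1=181.19_deg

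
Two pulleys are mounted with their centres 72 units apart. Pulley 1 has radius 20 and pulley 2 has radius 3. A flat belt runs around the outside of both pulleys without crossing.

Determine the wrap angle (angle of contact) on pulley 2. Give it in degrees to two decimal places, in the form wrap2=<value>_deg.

open belt: β = asin((r2−r1)/C) = asin(-17/72) = -13.6571°
wrap1 = π − 2β = 207.3143°
wrap2 = π + 2β = 152.6857°

wrap2=152.69_deg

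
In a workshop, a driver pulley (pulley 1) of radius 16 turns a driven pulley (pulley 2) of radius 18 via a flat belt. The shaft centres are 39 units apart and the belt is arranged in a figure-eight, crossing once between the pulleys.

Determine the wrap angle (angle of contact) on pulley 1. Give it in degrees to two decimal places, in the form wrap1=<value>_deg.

crossed belt: β = asin((r1+r2)/C) = asin(34/39) = 60.6679°
wrap1 = wrap2 = π + 2β = 301.3358°

wrap1=301.34_deg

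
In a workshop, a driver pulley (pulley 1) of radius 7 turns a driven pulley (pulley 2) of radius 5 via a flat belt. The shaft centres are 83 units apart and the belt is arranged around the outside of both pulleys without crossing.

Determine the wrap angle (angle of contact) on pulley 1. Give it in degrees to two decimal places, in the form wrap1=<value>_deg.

wrap1=182.76_deg

open belt: β = asin((r2−r1)/C) = asin(-2/83) = -1.3808°
wrap1 = π − 2β = 182.7615°
wrap2 = π + 2β = 177.2385°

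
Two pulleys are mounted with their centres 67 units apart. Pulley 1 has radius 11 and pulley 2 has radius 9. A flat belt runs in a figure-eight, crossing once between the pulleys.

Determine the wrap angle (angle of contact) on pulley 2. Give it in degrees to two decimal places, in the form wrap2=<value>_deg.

crossed belt: β = asin((r1+r2)/C) = asin(20/67) = 17.3680°
wrap1 = wrap2 = π + 2β = 214.7360°

wrap2=214.74_deg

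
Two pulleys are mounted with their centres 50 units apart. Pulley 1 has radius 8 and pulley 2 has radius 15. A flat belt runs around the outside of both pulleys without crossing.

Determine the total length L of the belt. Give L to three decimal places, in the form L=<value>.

open belt: β = asin((r2−r1)/C) = asin(7/50) = 8.0478°
wrap1 = π − 2β = 163.9043°
wrap2 = π + 2β = 196.0957°
tangent length = C·cosβ = 49.5076
L = r1·wrap1 + r2·wrap2 + 2·C·cosβ = 8·2.8607 + 15·3.4225 + 2·49.5076 = 173.2382

L=173.238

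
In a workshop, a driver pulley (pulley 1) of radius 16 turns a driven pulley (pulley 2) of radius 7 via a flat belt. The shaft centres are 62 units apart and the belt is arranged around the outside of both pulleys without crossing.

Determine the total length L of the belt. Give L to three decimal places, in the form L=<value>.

L=197.565

open belt: β = asin((r2−r1)/C) = asin(-9/62) = -8.3466°
wrap1 = π − 2β = 196.6932°
wrap2 = π + 2β = 163.3068°
tangent length = C·cosβ = 61.3433
L = r1·wrap1 + r2·wrap2 + 2·C·cosβ = 16·3.4329 + 7·2.8502 + 2·61.3433 = 197.5654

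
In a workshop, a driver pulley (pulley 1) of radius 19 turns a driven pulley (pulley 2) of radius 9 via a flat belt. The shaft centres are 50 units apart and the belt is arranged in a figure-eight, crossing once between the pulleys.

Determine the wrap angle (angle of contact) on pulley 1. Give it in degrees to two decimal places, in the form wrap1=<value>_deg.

wrap1=248.11_deg

crossed belt: β = asin((r1+r2)/C) = asin(28/50) = 34.0558°
wrap1 = wrap2 = π + 2β = 248.1116°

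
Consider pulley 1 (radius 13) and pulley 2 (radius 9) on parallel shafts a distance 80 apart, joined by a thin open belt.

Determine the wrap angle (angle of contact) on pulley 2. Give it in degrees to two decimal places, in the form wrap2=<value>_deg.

wrap2=174.27_deg

open belt: β = asin((r2−r1)/C) = asin(-4/80) = -2.8660°
wrap1 = π − 2β = 185.7320°
wrap2 = π + 2β = 174.2680°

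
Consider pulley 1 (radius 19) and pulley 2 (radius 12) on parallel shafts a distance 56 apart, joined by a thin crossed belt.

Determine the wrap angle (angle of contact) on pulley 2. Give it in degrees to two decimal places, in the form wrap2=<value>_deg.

crossed belt: β = asin((r1+r2)/C) = asin(31/56) = 33.6124°
wrap1 = wrap2 = π + 2β = 247.2247°

wrap2=247.22_deg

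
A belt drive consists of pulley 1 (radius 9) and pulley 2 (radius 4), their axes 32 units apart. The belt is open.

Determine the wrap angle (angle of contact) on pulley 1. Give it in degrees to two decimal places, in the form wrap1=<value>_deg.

open belt: β = asin((r2−r1)/C) = asin(-5/32) = -8.9893°
wrap1 = π − 2β = 197.9786°
wrap2 = π + 2β = 162.0214°

wrap1=197.98_deg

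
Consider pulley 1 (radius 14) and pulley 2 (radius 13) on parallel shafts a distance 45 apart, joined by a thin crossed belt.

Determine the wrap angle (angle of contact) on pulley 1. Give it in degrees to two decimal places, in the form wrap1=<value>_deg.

wrap1=253.74_deg

crossed belt: β = asin((r1+r2)/C) = asin(27/45) = 36.8699°
wrap1 = wrap2 = π + 2β = 253.7398°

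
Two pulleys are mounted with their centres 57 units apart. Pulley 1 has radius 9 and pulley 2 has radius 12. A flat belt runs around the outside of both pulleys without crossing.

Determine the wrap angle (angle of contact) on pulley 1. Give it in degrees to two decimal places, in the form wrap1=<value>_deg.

wrap1=173.97_deg

open belt: β = asin((r2−r1)/C) = asin(3/57) = 3.0170°
wrap1 = π − 2β = 173.9661°
wrap2 = π + 2β = 186.0339°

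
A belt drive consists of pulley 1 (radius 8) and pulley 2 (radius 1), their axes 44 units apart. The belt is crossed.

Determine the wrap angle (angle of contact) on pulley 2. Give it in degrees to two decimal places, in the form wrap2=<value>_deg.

crossed belt: β = asin((r1+r2)/C) = asin(9/44) = 11.8029°
wrap1 = wrap2 = π + 2β = 203.6058°

wrap2=203.61_deg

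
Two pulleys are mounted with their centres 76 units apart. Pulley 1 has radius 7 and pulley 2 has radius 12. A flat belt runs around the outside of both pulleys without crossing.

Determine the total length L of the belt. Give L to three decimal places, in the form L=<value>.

L=212.019

open belt: β = asin((r2−r1)/C) = asin(5/76) = 3.7722°
wrap1 = π − 2β = 172.4556°
wrap2 = π + 2β = 187.5444°
tangent length = C·cosβ = 75.8353
L = r1·wrap1 + r2·wrap2 + 2·C·cosβ = 7·3.0099 + 12·3.2733 + 2·75.8353 = 212.0193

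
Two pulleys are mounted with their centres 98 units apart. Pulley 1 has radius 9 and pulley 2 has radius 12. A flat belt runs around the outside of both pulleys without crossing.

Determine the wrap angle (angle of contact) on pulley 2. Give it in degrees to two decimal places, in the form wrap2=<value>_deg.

wrap2=183.51_deg

open belt: β = asin((r2−r1)/C) = asin(3/98) = 1.7542°
wrap1 = π − 2β = 176.4915°
wrap2 = π + 2β = 183.5085°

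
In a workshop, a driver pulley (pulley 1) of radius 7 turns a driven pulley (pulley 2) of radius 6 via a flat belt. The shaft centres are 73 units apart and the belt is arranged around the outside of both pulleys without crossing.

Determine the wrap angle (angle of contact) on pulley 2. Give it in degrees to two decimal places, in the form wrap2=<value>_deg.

open belt: β = asin((r2−r1)/C) = asin(-1/73) = -0.7849°
wrap1 = π − 2β = 181.5698°
wrap2 = π + 2β = 178.4302°

wrap2=178.43_deg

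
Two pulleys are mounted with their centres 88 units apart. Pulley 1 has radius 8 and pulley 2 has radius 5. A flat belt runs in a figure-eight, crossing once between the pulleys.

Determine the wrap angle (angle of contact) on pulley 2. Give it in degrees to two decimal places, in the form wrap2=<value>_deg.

crossed belt: β = asin((r1+r2)/C) = asin(13/88) = 8.4952°
wrap1 = wrap2 = π + 2β = 196.9905°

wrap2=196.99_deg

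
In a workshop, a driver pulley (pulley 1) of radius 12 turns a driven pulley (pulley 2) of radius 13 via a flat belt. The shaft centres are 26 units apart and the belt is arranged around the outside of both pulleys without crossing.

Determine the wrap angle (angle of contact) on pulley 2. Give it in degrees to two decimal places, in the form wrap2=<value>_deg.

open belt: β = asin((r2−r1)/C) = asin(1/26) = 2.2042°
wrap1 = π − 2β = 175.5915°
wrap2 = π + 2β = 184.4085°

wrap2=184.41_deg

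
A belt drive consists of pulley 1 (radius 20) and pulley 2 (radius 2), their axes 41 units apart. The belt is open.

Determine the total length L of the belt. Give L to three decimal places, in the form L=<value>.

open belt: β = asin((r2−r1)/C) = asin(-18/41) = -26.0416°
wrap1 = π − 2β = 232.0833°
wrap2 = π + 2β = 127.9167°
tangent length = C·cosβ = 36.8375
L = r1·wrap1 + r2·wrap2 + 2·C·cosβ = 20·4.0506 + 2·2.2326 + 2·36.8375 = 159.1525

L=159.152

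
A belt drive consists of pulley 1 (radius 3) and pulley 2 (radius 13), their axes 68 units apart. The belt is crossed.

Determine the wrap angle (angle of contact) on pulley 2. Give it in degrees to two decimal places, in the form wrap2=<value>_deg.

crossed belt: β = asin((r1+r2)/C) = asin(16/68) = 13.6090°
wrap1 = wrap2 = π + 2β = 207.2179°

wrap2=207.22_deg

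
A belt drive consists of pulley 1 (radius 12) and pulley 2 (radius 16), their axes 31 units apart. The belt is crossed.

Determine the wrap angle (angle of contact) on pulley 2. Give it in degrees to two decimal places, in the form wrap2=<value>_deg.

crossed belt: β = asin((r1+r2)/C) = asin(28/31) = 64.5854°
wrap1 = wrap2 = π + 2β = 309.1708°

wrap2=309.17_deg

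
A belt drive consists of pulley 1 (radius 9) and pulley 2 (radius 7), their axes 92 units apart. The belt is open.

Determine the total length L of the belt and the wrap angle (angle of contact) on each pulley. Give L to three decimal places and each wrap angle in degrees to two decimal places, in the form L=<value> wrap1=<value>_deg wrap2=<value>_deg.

open belt: β = asin((r2−r1)/C) = asin(-2/92) = -1.2457°
wrap1 = π − 2β = 182.4913°
wrap2 = π + 2β = 177.5087°
tangent length = C·cosβ = 91.9783
L = r1·wrap1 + r2·wrap2 + 2·C·cosβ = 9·3.1851 + 7·3.0981 + 2·91.9783 = 234.3090

L=234.309 wrap1=182.49_deg wrap2=177.51_deg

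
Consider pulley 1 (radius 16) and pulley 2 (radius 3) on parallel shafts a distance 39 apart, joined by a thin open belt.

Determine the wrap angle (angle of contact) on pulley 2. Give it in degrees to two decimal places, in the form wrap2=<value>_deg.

wrap2=141.06_deg

open belt: β = asin((r2−r1)/C) = asin(-13/39) = -19.4712°
wrap1 = π − 2β = 218.9424°
wrap2 = π + 2β = 141.0576°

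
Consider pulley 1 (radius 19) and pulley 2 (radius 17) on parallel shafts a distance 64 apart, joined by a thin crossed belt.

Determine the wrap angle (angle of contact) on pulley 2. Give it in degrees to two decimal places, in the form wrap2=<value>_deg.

wrap2=248.46_deg

crossed belt: β = asin((r1+r2)/C) = asin(36/64) = 34.2289°
wrap1 = wrap2 = π + 2β = 248.4577°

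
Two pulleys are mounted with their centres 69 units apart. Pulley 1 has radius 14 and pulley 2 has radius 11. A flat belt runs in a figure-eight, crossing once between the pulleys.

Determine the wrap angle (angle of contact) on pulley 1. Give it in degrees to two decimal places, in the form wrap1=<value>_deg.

crossed belt: β = asin((r1+r2)/C) = asin(25/69) = 21.2427°
wrap1 = wrap2 = π + 2β = 222.4853°

wrap1=222.49_deg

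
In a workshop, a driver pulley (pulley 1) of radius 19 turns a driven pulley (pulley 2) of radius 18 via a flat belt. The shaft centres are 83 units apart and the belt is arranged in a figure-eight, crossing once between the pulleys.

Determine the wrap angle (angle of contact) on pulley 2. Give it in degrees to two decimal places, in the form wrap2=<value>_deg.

crossed belt: β = asin((r1+r2)/C) = asin(37/83) = 26.4735°
wrap1 = wrap2 = π + 2β = 232.9469°

wrap2=232.95_deg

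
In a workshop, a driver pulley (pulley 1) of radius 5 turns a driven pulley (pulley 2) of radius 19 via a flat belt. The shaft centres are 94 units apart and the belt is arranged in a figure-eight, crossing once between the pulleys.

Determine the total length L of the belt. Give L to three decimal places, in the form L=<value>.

crossed belt: β = asin((r1+r2)/C) = asin(24/94) = 14.7925°
wrap1 = wrap2 = π + 2β = 209.5850°
tangent length = C·cosβ = 90.8845
L = (r1+r2)·wrap + 2·C·cosβ = 24·3.6579 + 2·90.8845 = 269.5598

L=269.560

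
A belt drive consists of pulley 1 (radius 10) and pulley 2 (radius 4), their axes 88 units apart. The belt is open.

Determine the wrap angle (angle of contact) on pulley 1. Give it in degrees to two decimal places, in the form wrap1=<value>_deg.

open belt: β = asin((r2−r1)/C) = asin(-6/88) = -3.9096°
wrap1 = π − 2β = 187.8191°
wrap2 = π + 2β = 172.1809°

wrap1=187.82_deg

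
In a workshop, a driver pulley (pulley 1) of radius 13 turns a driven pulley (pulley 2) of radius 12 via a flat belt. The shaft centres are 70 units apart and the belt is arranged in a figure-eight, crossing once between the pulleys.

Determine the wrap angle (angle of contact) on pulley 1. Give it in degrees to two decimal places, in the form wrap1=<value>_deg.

crossed belt: β = asin((r1+r2)/C) = asin(25/70) = 20.9248°
wrap1 = wrap2 = π + 2β = 221.8497°

wrap1=221.85_deg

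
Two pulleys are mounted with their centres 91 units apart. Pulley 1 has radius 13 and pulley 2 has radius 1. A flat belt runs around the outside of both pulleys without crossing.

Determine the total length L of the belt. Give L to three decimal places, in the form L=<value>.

L=227.567

open belt: β = asin((r2−r1)/C) = asin(-12/91) = -7.5776°
wrap1 = π − 2β = 195.1551°
wrap2 = π + 2β = 164.8449°
tangent length = C·cosβ = 90.2053
L = r1·wrap1 + r2·wrap2 + 2·C·cosβ = 13·3.4061 + 1·2.8771 + 2·90.2053 = 227.5670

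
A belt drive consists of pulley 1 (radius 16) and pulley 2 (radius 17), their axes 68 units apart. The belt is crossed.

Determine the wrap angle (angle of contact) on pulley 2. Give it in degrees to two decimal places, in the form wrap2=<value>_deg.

wrap2=238.06_deg

crossed belt: β = asin((r1+r2)/C) = asin(33/68) = 29.0317°
wrap1 = wrap2 = π + 2β = 238.0635°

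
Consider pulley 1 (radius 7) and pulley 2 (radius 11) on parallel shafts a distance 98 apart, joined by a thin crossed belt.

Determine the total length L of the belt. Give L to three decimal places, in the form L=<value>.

crossed belt: β = asin((r1+r2)/C) = asin(18/98) = 10.5838°
wrap1 = wrap2 = π + 2β = 201.1676°
tangent length = C·cosβ = 96.3328
L = (r1+r2)·wrap + 2·C·cosβ = 18·3.5110 + 2·96.3328 = 255.8642

L=255.864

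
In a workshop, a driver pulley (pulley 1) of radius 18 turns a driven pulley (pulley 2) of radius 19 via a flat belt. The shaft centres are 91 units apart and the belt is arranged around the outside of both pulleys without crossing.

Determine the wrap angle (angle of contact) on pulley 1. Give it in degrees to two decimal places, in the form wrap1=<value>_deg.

open belt: β = asin((r2−r1)/C) = asin(1/91) = 0.6296°
wrap1 = π − 2β = 178.7407°
wrap2 = π + 2β = 181.2593°

wrap1=178.74_deg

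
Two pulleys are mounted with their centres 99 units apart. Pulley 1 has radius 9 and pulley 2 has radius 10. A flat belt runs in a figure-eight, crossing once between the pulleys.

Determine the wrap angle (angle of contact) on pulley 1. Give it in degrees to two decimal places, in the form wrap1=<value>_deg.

wrap1=202.13_deg

crossed belt: β = asin((r1+r2)/C) = asin(19/99) = 11.0648°
wrap1 = wrap2 = π + 2β = 202.1296°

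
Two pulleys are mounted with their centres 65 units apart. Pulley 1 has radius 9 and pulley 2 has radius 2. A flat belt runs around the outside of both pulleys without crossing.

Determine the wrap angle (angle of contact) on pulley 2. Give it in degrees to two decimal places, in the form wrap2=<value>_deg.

open belt: β = asin((r2−r1)/C) = asin(-7/65) = -6.1823°
wrap1 = π − 2β = 192.3646°
wrap2 = π + 2β = 167.6354°

wrap2=167.64_deg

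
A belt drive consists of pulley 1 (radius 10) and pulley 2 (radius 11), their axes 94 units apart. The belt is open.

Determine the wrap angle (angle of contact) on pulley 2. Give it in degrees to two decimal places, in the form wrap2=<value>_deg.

wrap2=181.22_deg

open belt: β = asin((r2−r1)/C) = asin(1/94) = 0.6095°
wrap1 = π − 2β = 178.7809°
wrap2 = π + 2β = 181.2191°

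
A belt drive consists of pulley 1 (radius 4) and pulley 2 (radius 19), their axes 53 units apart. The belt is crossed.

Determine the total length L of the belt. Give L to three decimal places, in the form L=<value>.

crossed belt: β = asin((r1+r2)/C) = asin(23/53) = 25.7193°
wrap1 = wrap2 = π + 2β = 231.4386°
tangent length = C·cosβ = 47.7493
L = (r1+r2)·wrap + 2·C·cosβ = 23·4.0394 + 2·47.7493 = 188.4041

L=188.404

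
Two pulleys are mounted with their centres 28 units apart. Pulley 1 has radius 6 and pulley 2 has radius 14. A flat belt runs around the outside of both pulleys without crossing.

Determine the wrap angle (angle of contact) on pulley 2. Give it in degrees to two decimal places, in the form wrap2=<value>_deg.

open belt: β = asin((r2−r1)/C) = asin(8/28) = 16.6015°
wrap1 = π − 2β = 146.7969°
wrap2 = π + 2β = 213.2031°

wrap2=213.20_deg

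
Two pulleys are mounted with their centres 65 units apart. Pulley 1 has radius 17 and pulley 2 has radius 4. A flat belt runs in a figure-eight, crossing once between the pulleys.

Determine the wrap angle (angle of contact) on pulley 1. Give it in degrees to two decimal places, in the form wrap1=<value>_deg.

wrap1=217.70_deg

crossed belt: β = asin((r1+r2)/C) = asin(21/65) = 18.8491°
wrap1 = wrap2 = π + 2β = 217.6982°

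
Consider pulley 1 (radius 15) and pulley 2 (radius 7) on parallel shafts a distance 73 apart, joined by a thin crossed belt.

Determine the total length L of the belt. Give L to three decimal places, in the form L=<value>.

L=221.797

crossed belt: β = asin((r1+r2)/C) = asin(22/73) = 17.5399°
wrap1 = wrap2 = π + 2β = 215.0798°
tangent length = C·cosβ = 69.6060
L = (r1+r2)·wrap + 2·C·cosβ = 22·3.7539 + 2·69.6060 = 221.7968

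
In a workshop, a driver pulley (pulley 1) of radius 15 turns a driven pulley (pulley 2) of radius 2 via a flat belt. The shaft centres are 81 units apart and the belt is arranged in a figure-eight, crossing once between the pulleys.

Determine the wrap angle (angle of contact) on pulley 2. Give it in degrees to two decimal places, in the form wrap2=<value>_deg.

crossed belt: β = asin((r1+r2)/C) = asin(17/81) = 12.1151°
wrap1 = wrap2 = π + 2β = 204.2302°

wrap2=204.23_deg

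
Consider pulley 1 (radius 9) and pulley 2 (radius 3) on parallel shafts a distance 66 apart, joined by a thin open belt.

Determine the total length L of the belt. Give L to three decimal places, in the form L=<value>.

open belt: β = asin((r2−r1)/C) = asin(-6/66) = -5.2159°
wrap1 = π − 2β = 190.4318°
wrap2 = π + 2β = 169.5682°
tangent length = C·cosβ = 65.7267
L = r1·wrap1 + r2·wrap2 + 2·C·cosβ = 9·3.3237 + 3·2.9595 + 2·65.7267 = 170.2449

L=170.245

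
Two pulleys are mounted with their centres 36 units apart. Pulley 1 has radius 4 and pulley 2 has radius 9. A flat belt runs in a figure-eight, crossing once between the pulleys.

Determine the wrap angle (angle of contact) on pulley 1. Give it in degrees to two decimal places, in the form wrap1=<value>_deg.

crossed belt: β = asin((r1+r2)/C) = asin(13/36) = 21.1684°
wrap1 = wrap2 = π + 2β = 222.3369°

wrap1=222.34_deg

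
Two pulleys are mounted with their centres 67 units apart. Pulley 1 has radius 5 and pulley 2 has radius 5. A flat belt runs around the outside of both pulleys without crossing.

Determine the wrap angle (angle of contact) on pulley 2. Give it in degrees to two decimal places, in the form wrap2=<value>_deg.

wrap2=180.00_deg

open belt: β = asin((r2−r1)/C) = asin(0/67) = 0.0000°
wrap1 = π − 2β = 180.0000°
wrap2 = π + 2β = 180.0000°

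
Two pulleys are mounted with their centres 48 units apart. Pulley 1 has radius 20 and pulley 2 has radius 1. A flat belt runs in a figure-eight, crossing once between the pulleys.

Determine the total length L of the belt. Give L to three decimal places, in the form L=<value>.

crossed belt: β = asin((r1+r2)/C) = asin(21/48) = 25.9445°
wrap1 = wrap2 = π + 2β = 231.8890°
tangent length = C·cosβ = 43.1625
L = (r1+r2)·wrap + 2·C·cosβ = 21·4.0472 + 2·43.1625 = 171.3167

L=171.317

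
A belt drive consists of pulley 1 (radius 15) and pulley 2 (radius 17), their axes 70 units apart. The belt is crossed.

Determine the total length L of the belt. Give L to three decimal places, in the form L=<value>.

crossed belt: β = asin((r1+r2)/C) = asin(32/70) = 27.2029°
wrap1 = wrap2 = π + 2β = 234.4058°
tangent length = C·cosβ = 62.2575
L = (r1+r2)·wrap + 2·C·cosβ = 32·4.0912 + 2·62.2575 = 255.4319

L=255.432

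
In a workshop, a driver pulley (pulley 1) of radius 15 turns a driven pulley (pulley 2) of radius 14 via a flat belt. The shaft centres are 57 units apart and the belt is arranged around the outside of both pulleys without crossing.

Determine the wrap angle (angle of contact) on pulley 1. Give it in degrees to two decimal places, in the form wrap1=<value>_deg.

open belt: β = asin((r2−r1)/C) = asin(-1/57) = -1.0052°
wrap1 = π − 2β = 182.0105°
wrap2 = π + 2β = 177.9895°

wrap1=182.01_deg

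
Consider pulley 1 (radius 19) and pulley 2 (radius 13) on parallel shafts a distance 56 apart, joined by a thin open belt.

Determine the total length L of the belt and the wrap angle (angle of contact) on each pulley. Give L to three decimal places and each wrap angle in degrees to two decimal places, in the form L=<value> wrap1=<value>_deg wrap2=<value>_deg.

L=213.174 wrap1=192.30_deg wrap2=167.70_deg

open belt: β = asin((r2−r1)/C) = asin(-6/56) = -6.1506°
wrap1 = π − 2β = 192.3013°
wrap2 = π + 2β = 167.6987°
tangent length = C·cosβ = 55.6776
L = r1·wrap1 + r2·wrap2 + 2·C·cosβ = 19·3.3563 + 13·2.9269 + 2·55.6776 = 213.1744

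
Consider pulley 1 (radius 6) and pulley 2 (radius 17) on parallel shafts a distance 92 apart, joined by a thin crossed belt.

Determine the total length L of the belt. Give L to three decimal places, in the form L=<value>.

L=262.037

crossed belt: β = asin((r1+r2)/C) = asin(23/92) = 14.4775°
wrap1 = wrap2 = π + 2β = 208.9550°
tangent length = C·cosβ = 89.0786
L = (r1+r2)·wrap + 2·C·cosβ = 23·3.6470 + 2·89.0786 = 262.0372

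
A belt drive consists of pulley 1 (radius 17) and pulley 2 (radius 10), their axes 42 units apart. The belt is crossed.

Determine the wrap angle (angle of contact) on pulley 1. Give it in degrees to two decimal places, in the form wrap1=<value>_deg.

wrap1=260.01_deg

crossed belt: β = asin((r1+r2)/C) = asin(27/42) = 40.0052°
wrap1 = wrap2 = π + 2β = 260.0104°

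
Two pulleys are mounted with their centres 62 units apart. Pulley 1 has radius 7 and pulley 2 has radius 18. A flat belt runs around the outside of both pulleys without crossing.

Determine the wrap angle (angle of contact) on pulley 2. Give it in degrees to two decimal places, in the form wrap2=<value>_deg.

wrap2=200.44_deg

open belt: β = asin((r2−r1)/C) = asin(11/62) = 10.2195°
wrap1 = π − 2β = 159.5610°
wrap2 = π + 2β = 200.4390°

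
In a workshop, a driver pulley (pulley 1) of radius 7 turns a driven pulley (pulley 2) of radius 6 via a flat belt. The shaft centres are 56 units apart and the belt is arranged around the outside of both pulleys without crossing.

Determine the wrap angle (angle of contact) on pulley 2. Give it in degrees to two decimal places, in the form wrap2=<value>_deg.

wrap2=177.95_deg

open belt: β = asin((r2−r1)/C) = asin(-1/56) = -1.0232°
wrap1 = π − 2β = 182.0464°
wrap2 = π + 2β = 177.9536°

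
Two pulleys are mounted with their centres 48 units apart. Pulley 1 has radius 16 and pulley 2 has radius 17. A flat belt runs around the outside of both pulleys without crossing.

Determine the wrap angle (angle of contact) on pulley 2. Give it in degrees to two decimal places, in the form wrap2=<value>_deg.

open belt: β = asin((r2−r1)/C) = asin(1/48) = 1.1937°
wrap1 = π − 2β = 177.6125°
wrap2 = π + 2β = 182.3875°

wrap2=182.39_deg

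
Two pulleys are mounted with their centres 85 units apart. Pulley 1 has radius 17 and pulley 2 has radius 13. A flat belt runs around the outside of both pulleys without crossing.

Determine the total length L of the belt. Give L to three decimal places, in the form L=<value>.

L=264.436

open belt: β = asin((r2−r1)/C) = asin(-4/85) = -2.6973°
wrap1 = π − 2β = 185.3945°
wrap2 = π + 2β = 174.6055°
tangent length = C·cosβ = 84.9058
L = r1·wrap1 + r2·wrap2 + 2·C·cosβ = 17·3.2357 + 13·3.0474 + 2·84.9058 = 264.4360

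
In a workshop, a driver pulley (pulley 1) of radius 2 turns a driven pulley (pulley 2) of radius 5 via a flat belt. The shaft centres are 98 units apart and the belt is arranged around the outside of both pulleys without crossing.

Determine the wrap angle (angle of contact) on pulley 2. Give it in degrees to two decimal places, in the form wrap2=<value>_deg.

open belt: β = asin((r2−r1)/C) = asin(3/98) = 1.7542°
wrap1 = π − 2β = 176.4915°
wrap2 = π + 2β = 183.5085°

wrap2=183.51_deg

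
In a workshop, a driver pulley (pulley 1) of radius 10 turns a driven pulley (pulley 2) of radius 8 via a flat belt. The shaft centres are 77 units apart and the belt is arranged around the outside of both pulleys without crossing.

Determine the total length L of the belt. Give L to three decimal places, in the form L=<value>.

open belt: β = asin((r2−r1)/C) = asin(-2/77) = -1.4884°
wrap1 = π − 2β = 182.9767°
wrap2 = π + 2β = 177.0233°
tangent length = C·cosβ = 76.9740
L = r1·wrap1 + r2·wrap2 + 2·C·cosβ = 10·3.1935 + 8·3.0896 + 2·76.9740 = 210.6006

L=210.601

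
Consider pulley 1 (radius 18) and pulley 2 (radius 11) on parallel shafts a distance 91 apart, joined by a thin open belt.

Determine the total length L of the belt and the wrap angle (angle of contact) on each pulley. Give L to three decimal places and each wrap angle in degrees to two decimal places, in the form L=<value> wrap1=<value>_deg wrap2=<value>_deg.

L=273.645 wrap1=188.82_deg wrap2=171.18_deg

open belt: β = asin((r2−r1)/C) = asin(-7/91) = -4.4117°
wrap1 = π − 2β = 188.8235°
wrap2 = π + 2β = 171.1765°
tangent length = C·cosβ = 90.7304
L = r1·wrap1 + r2·wrap2 + 2·C·cosβ = 18·3.2956 + 11·2.9876 + 2·90.7304 = 273.6449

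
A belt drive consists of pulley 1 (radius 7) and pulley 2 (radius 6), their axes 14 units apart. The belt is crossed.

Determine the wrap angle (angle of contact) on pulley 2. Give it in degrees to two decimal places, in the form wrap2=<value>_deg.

wrap2=316.43_deg

crossed belt: β = asin((r1+r2)/C) = asin(13/14) = 68.2132°
wrap1 = wrap2 = π + 2β = 316.4264°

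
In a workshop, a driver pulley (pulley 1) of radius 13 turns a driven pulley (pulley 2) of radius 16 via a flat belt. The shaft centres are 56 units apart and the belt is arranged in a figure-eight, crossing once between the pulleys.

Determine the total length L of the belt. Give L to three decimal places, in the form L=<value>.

L=218.490

crossed belt: β = asin((r1+r2)/C) = asin(29/56) = 31.1886°
wrap1 = wrap2 = π + 2β = 242.3772°
tangent length = C·cosβ = 47.9062
L = (r1+r2)·wrap + 2·C·cosβ = 29·4.2303 + 2·47.9062 = 218.4905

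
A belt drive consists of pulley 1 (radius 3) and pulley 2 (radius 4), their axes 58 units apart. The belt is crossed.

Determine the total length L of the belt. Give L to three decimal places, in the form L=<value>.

L=138.837

crossed belt: β = asin((r1+r2)/C) = asin(7/58) = 6.9319°
wrap1 = wrap2 = π + 2β = 193.8638°
tangent length = C·cosβ = 57.5760
L = (r1+r2)·wrap + 2·C·cosβ = 7·3.3836 + 2·57.5760 = 138.8370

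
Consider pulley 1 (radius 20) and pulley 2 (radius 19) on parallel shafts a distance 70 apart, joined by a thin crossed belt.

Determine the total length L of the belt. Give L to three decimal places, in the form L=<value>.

crossed belt: β = asin((r1+r2)/C) = asin(39/70) = 33.8584°
wrap1 = wrap2 = π + 2β = 247.7169°
tangent length = C·cosβ = 58.1292
L = (r1+r2)·wrap + 2·C·cosβ = 39·4.3235 + 2·58.1292 = 284.8739

L=284.874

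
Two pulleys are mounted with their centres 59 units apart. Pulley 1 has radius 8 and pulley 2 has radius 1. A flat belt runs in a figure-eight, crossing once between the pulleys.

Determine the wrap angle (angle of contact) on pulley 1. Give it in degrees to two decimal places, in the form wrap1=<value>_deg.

crossed belt: β = asin((r1+r2)/C) = asin(9/59) = 8.7743°
wrap1 = wrap2 = π + 2β = 197.5486°

wrap1=197.55_deg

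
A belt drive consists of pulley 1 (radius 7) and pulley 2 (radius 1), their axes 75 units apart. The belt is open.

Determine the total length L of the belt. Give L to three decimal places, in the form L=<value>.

open belt: β = asin((r2−r1)/C) = asin(-6/75) = -4.5886°
wrap1 = π − 2β = 189.1771°
wrap2 = π + 2β = 170.8229°
tangent length = C·cosβ = 74.7596
L = r1·wrap1 + r2·wrap2 + 2·C·cosβ = 7·3.3018 + 1·2.9814 + 2·74.7596 = 175.6130

L=175.613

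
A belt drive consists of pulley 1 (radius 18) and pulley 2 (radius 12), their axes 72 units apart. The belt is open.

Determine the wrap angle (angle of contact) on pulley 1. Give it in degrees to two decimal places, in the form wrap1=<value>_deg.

wrap1=189.56_deg

open belt: β = asin((r2−r1)/C) = asin(-6/72) = -4.7802°
wrap1 = π − 2β = 189.5604°
wrap2 = π + 2β = 170.4396°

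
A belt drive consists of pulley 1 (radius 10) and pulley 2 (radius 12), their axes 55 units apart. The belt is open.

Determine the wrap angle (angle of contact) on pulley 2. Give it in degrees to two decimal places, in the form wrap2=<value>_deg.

wrap2=184.17_deg

open belt: β = asin((r2−r1)/C) = asin(2/55) = 2.0839°
wrap1 = π − 2β = 175.8321°
wrap2 = π + 2β = 184.1679°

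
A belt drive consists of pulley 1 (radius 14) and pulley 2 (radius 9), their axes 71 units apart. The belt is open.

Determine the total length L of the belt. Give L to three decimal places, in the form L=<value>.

open belt: β = asin((r2−r1)/C) = asin(-5/71) = -4.0383°
wrap1 = π − 2β = 188.0765°
wrap2 = π + 2β = 171.9235°
tangent length = C·cosβ = 70.8237
L = r1·wrap1 + r2·wrap2 + 2·C·cosβ = 14·3.2826 + 9·3.0006 + 2·70.8237 = 214.6089

L=214.609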